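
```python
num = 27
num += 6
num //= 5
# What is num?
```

Trace:
`num = 27` → num = 27
`num += 6` → num = 33
`num //= 5` → num = 6
So num = 6

Answer: 6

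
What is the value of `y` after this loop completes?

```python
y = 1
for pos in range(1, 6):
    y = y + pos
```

Start at 1, add 1 through 5
`y` takes the values: 1 → 2 → 4 → 7 → 11 → 16

Answer: 16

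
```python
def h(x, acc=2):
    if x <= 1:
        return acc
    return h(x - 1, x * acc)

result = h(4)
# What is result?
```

Accumulator trace (n, acc): (4, 2) -> (3, 8) -> (2, 24) -> (1, 48) -> return 48

Answer: 48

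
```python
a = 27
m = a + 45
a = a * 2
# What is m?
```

Trace:
`a = 27` → a = 27
`m = a + 45` → m = 72
`a = a * 2` → a = 54
So m = 72

Answer: 72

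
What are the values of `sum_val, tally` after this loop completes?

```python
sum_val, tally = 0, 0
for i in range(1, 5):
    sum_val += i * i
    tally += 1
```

Sum of squares and count
`sum_val, tally` takes the values: (0, 0) → (1, 0) → (1, 1) → (5, 1) → (5, 2) → (14, 2) → (14, 3) → (30, 3) → (30, 4)

Answer: 30, 4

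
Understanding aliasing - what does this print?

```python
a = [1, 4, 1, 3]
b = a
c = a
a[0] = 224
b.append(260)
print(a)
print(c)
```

Key concept: multiple aliases.
Step by step:
`a = [1, 4, 1, 3]` → a = [1, 4, 1, 3]
`b = a` → b = [1, 4, 1, 3] (same object as a)
`c = a` → c = [1, 4, 1, 3] (same object as a, b)
`a[0] = 224` → a = [224, 4, 1, 3] (same object as b, c); b = [224, 4, 1, 3] (same object as a, c); c = [224, 4, 1, 3] (same object as a, b)
`b.append(260)` → a = [224, 4, 1, 3, 260] (same object as b, c); b = [224, 4, 1, 3, 260] (same object as a, c); c = [224, 4, 1, 3, 260] (same object as a, b)
`print(a)` → prints [224, 4, 1, 3, 260]
`print(c)` → prints [224, 4, 1, 3, 260]

Answer:
[224, 4, 1, 3, 260]
[224, 4, 1, 3, 260]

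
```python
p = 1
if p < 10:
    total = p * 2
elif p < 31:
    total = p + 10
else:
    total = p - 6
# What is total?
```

Trace:
`p = 1` → p = 1
`if p < 10: ...` → p < 10 is True → total = 2
So total = 2

Answer: 2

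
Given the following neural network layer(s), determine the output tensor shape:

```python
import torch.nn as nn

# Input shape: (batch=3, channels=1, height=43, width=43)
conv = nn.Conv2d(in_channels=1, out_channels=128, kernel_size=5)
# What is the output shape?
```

Input: (3, 1, 43, 43) -> Output: (3, 128, 39, 39)

Answer: (3, 128, 39, 39)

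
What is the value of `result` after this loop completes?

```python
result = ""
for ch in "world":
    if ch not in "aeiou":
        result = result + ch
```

Remove vowels from 'world'
`result` takes the values: "" → "w" → "wr" → "wrl" → "wrld"

Answer: "wrld"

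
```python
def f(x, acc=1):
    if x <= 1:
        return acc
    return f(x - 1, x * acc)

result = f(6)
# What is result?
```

Accumulator trace (n, acc): (6, 1) -> (5, 6) -> (4, 30) -> (3, 120) -> (2, 360) -> (1, 720) -> return 720

Answer: 720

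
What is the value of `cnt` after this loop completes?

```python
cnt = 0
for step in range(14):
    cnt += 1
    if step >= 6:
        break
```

Loop breaks when step reaches 6, cnt is 7
`cnt` takes the values: 0 → 1 → 2 → 3 → 4 → 5 → 6 → 7

Answer: 7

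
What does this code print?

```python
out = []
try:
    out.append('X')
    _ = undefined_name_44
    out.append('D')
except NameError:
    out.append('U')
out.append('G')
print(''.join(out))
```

Execution trace: 'X' (try body) → 'U' (except NameError) → 'G' (after the try/except). Output: XUG

Answer: XUG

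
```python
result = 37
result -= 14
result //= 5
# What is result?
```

Trace:
`result = 37` → result = 37
`result -= 14` → result = 23
`result //= 5` → result = 4
So result = 4

Answer: 4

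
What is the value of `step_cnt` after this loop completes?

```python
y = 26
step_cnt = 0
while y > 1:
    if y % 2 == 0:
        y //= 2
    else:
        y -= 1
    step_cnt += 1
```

Steps to reduce 26 to 1
`step_cnt` takes the values: 0 → 1 → 2 → 3 → 4 → 5 → 6

Answer: 6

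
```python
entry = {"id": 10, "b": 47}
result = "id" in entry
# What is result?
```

Trace:
`entry = {"id": 10, "b": 47}` → entry = {'id': 10, 'b': 47}
`result = "id" in entry` → result = True
So result = True

Answer: True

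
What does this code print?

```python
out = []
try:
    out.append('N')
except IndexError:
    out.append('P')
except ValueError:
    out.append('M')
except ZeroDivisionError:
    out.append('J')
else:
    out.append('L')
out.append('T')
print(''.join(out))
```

Execution trace: 'N' (try body, no exception) → 'L' (else) → 'T' (after the try/except). Output: NLT

Answer: NLT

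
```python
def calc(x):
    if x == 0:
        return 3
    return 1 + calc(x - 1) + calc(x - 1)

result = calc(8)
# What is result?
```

calc(x) = 1 + 2·calc(x-1), calc(0)=3. Closed form: (3+1)·2^8 - 1 = 1023.

Answer: 1023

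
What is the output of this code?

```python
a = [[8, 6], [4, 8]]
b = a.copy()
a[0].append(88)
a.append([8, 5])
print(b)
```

Key concept: shallow copy with nested lists.
Step by step:
`a = [[8, 6], [4, 8]]` → a = [[8, 6], [4, 8]]
`b = a.copy()` → b = [[8, 6], [4, 8]]
`a[0].append(88)` → a = [[8, 6, 88], [4, 8]]; b = [[8, 6, 88], [4, 8]]
`a.append([8, 5])` → a = [[8, 6, 88], [4, 8], [8, 5]]
`print(b)` → prints [[8, 6, 88], [4, 8]]

Answer: [[8, 6, 88], [4, 8]]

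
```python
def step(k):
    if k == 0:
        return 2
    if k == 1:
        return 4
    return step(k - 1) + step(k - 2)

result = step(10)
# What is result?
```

Build up from base cases: step(0)=2, step(1)=4, step(2)=6, step(3)=10, step(4)=16, step(5)=26, step(6)=42, ..., step(10)=288

Answer: 288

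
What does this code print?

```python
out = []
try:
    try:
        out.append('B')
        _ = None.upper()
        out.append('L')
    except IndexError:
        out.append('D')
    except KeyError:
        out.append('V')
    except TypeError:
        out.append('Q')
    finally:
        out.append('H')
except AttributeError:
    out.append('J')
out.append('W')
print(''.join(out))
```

Execution trace: 'B' (try body) → 'H' (finally) → 'J' (outer except AttributeError) → 'W' (after the try/except). Output: BHJW

Answer: BHJW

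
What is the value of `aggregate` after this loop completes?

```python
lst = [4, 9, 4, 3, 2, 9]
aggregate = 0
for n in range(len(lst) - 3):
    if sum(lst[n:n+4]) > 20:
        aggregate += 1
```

Count windows with sum > 20
`aggregate` takes the values: 0

Answer: 0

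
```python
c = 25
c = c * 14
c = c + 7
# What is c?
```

Trace:
`c = 25` → c = 25
`c = c * 14` → c = 350
`c = c + 7` → c = 357
So c = 357

Answer: 357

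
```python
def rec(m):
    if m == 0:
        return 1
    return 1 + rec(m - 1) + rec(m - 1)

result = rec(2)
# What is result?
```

rec(m) = 1 + 2·rec(m-1), rec(0)=1. Closed form: (1+1)·2^2 - 1 = 7.

Answer: 7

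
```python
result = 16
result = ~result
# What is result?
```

Trace:
`result = 16` → result = 16
`result = ~result` → result = -17
So result = -17

Answer: -17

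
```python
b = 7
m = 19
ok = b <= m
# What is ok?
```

Trace:
`b = 7` → b = 7
`m = 19` → m = 19
`ok = b <= m` → ok = True
So ok = True

Answer: True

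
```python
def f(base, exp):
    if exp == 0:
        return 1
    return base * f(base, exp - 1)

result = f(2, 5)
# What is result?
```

f(2, 5) = 2 * 2 * 2 * 2 * 2 = 32

Answer: 32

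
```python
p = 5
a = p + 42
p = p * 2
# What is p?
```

Trace:
`p = 5` → p = 5
`a = p + 42` → a = 47
`p = p * 2` → p = 10
So p = 10

Answer: 10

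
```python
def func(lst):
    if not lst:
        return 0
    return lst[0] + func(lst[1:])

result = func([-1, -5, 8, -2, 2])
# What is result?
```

(-1) + (-5) + 8 + (-2) + 2 + 0 = 2

Answer: 2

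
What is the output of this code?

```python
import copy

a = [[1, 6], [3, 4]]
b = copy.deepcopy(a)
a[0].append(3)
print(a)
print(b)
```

Key concept: deep copy is fully independent.
Step by step:
`a = [[1, 6], [3, 4]]` → a = [[1, 6], [3, 4]]
`b = copy.deepcopy(a)` → b = [[1, 6], [3, 4]]
`a[0].append(3)` → a = [[1, 6, 3], [3, 4]]
`print(a)` → prints [[1, 6, 3], [3, 4]]
`print(b)` → prints [[1, 6], [3, 4]]

Answer:
[[1, 6, 3], [3, 4]]
[[1, 6], [3, 4]]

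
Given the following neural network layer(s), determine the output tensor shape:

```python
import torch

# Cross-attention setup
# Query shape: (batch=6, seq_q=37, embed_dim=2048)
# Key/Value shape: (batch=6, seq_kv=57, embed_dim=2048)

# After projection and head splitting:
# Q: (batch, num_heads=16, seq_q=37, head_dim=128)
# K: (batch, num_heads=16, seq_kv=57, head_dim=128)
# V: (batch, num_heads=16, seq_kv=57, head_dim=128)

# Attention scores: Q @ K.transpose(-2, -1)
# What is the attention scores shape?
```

Input: (6, 37, 2048) -> Output: (6, 16, 37, 57)

Answer: (6, 16, 37, 57)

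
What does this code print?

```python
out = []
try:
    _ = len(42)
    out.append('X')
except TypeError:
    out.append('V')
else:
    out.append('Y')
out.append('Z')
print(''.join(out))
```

Execution trace: 'V' (except TypeError) → 'Z' (after the try/except). Output: VZ

Answer: VZ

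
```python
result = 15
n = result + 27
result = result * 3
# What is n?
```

Trace:
`result = 15` → result = 15
`n = result + 27` → n = 42
`result = result * 3` → result = 45
So n = 42

Answer: 42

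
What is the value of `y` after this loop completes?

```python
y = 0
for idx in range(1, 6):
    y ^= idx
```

XOR of 1 to 5
`y` takes the values: 0 → 1 → 3 → 0 → 4 → 1

Answer: 1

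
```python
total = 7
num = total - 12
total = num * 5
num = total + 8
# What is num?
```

Trace:
`total = 7` → total = 7
`num = total - 12` → num = -5
`total = num * 5` → total = -25
`num = total + 8` → num = -17
So num = -17

Answer: -17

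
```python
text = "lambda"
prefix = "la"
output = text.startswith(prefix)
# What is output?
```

Trace:
`text = "lambda"` → text = 'lambda'
`prefix = "la"` → prefix = 'la'
`output = text.startswith(prefix)` → output = True
So output = True

Answer: True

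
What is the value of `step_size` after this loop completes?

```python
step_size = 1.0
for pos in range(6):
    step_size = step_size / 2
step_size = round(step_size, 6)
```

Halving LR 6 times: 1 / 2^6
`step_size` takes the values: 1.0 → 0.5 → 0.25 → 0.125 → 0.0625 → 0.03125 → 0.015625

Answer: 0.015625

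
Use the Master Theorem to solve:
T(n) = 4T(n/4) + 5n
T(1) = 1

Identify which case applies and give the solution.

a=4, b=4, f(n)=5n. log_4(4) = 1. Since c=1 = 1, Case 2 applies: T(n) = Θ(n^log_b(a) · log n) = O(n log n).

Answer: O(n log n) - Case 2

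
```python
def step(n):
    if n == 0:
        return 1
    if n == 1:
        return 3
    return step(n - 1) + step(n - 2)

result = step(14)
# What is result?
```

Build up from base cases: step(0)=1, step(1)=3, step(2)=4, step(3)=7, step(4)=11, step(5)=18, step(6)=29, ..., step(14)=1364

Answer: 1364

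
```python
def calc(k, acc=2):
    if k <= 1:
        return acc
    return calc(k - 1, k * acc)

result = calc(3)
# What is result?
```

Accumulator trace (n, acc): (3, 2) -> (2, 6) -> (1, 12) -> return 12

Answer: 12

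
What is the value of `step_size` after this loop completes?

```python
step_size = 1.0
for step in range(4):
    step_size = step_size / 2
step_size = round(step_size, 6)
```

Halving LR 4 times: 1 / 2^4
`step_size` takes the values: 1.0 → 0.5 → 0.25 → 0.125 → 0.0625

Answer: 0.0625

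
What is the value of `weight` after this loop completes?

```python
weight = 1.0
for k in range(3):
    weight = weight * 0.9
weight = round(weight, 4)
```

Exponential decay: 1.0 * 0.9^3
`weight` takes the values: 1.0 → 0.9 → 0.81 → 0.729

Answer: 0.729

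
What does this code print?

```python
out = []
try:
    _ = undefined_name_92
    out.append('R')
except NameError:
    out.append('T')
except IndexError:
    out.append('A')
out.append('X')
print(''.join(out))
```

Execution trace: 'T' (except NameError) → 'X' (after the try/except). Output: TX

Answer: TX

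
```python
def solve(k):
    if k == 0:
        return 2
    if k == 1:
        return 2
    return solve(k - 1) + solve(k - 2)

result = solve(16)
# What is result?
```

Build up from base cases: solve(0)=2, solve(1)=2, solve(2)=4, solve(3)=6, solve(4)=10, solve(5)=16, solve(6)=26, ..., solve(16)=3194

Answer: 3194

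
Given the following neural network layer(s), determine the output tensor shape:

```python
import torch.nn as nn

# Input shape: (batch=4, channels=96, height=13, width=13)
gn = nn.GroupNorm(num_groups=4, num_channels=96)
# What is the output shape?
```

Input: (4, 96, 13, 13) -> Output: (4, 96, 13, 13)

Answer: (4, 96, 13, 13)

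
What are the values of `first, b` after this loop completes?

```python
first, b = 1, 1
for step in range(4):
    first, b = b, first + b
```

Fibonacci: after 4 iterations
`first, b` takes the values: (1, 1) → (1, 2) → (2, 3) → (3, 5) → (5, 8)

Answer: 5, 8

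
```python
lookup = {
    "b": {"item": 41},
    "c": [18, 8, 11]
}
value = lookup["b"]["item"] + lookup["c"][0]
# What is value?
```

Trace:
`lookup = { ...` → lookup = {'b': {'item': 41}, 'c': [18, 8, 11]}
`value = lookup["b"]["item"] + lookup["c"][0]` → value = 59
So value = 59

Answer: 59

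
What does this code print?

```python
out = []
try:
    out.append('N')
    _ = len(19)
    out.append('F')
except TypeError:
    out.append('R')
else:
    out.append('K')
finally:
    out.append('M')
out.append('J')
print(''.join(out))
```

Execution trace: 'N' (try body) → 'R' (except TypeError) → 'M' (finally) → 'J' (after the try/except). Output: NRMJ

Answer: NRMJ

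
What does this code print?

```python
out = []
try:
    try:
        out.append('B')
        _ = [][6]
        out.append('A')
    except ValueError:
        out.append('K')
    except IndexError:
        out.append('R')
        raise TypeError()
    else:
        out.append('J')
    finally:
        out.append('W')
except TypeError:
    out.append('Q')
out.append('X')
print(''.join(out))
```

Execution trace: 'B' (inner try body) → 'R' (inner except IndexError) → 'W' (inner finally) → 'Q' (outer except TypeError) → 'X' (after the try/except). Output: BRWQX

Answer: BRWQX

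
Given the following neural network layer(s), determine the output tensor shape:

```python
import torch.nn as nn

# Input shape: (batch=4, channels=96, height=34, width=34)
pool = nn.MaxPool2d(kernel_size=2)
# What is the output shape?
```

Input: (4, 96, 34, 34) -> Output: (4, 96, 17, 17)

Answer: (4, 96, 17, 17)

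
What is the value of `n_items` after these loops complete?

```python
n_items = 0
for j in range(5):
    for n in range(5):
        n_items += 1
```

5 * 5 = 25
`n_items` takes the values: 0 → 1 → 2 → 3 → 4 → 5 → 6 → 7 → 8 → 9 → 10 → 11 → 12 → 13 → 14 → 15 → 16 → 17 → 18 → 19 → 20 → 21 → 22 → 23 → 24 → 25

Answer: 25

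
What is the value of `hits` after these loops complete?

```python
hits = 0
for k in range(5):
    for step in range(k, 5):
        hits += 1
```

Upper triangle: 5 + 4 + ... + 1
`hits` takes the values: 0 → 1 → 2 → 3 → 4 → 5 → 6 → 7 → 8 → 9 → 10 → 11 → 12 → 13 → 14 → 15

Answer: 15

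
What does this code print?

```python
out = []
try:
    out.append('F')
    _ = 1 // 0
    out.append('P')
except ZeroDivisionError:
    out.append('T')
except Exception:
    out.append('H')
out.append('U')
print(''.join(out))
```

Execution trace: 'F' (try body) → 'T' (except ZeroDivisionError) → 'U' (after the try/except). Output: FTU

Answer: FTU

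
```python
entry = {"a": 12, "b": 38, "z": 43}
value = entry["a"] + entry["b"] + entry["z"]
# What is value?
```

Trace:
`entry = {"a": 12, "b": 38, "z": 43}` → entry = {'a': 12, 'b': 38, 'z': 43}
`value = entry["a"] + entry["b"] + entry["z"]` → value = 93
So value = 93

Answer: 93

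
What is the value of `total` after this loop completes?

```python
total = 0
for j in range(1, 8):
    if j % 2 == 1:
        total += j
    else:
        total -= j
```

Add odd, subtract even
`total` takes the values: 0 → 1 → -1 → 2 → -2 → 3 → -3 → 4

Answer: 4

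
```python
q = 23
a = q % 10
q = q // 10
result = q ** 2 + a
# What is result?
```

Trace:
`q = 23` → q = 23
`a = q % 10` → a = 3
`q = q // 10` → q = 2
`result = q ** 2 + a` → result = 7
So result = 7

Answer: 7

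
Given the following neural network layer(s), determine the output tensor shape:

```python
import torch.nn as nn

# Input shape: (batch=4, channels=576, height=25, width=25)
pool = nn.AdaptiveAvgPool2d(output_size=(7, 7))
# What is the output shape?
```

Input: (4, 576, 25, 25) -> Output: (4, 576, 7, 7)

Answer: (4, 576, 7, 7)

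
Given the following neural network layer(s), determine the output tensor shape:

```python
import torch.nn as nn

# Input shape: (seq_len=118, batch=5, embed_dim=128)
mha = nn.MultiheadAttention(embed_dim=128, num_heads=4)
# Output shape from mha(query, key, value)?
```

Input: (118, 5, 128) -> Output: (118, 5, 128)

Answer: (118, 5, 128)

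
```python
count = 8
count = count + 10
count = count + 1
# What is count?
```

Trace:
`count = 8` → count = 8
`count = count + 10` → count = 18
`count = count + 1` → count = 19
So count = 19

Answer: 19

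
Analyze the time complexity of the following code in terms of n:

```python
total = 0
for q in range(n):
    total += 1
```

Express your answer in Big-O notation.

Each loop level contributes: n. Multiplying the contributions gives O(n).

Answer: O(n)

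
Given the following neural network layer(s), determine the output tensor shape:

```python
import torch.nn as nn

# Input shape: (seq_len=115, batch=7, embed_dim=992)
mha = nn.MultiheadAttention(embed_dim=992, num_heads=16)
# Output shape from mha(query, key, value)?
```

Input: (115, 7, 992) -> Output: (115, 7, 992)

Answer: (115, 7, 992)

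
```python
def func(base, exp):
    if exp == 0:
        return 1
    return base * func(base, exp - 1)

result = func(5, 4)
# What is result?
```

func(5, 4) = 5 * 5 * 5 * 5 = 625

Answer: 625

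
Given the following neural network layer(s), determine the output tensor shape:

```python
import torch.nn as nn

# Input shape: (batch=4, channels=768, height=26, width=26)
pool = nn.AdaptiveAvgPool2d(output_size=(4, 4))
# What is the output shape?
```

Input: (4, 768, 26, 26) -> Output: (4, 768, 4, 4)

Answer: (4, 768, 4, 4)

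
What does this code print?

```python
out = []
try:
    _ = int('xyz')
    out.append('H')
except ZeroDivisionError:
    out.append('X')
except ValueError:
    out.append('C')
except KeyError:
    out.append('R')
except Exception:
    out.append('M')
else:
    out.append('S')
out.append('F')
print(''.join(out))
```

Execution trace: 'C' (except ValueError) → 'F' (after the try/except). Output: CF

Answer: CF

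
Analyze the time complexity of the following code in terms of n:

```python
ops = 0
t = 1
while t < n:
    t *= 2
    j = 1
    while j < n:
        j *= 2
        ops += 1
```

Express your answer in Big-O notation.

Each loop level contributes: log n × log n. Multiplying the contributions gives O(log² n).

Answer: O(log² n)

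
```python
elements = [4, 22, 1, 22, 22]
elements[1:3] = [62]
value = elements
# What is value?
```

Trace:
`elements = [4, 22, 1, 22, 22]` → elements = [4, 22, 1, 22, 22]
`elements[1:3] = [62]` → elements = [4, 62, 22, 22]
`value = elements` → value = [4, 62, 22, 22]
So value = [4, 62, 22, 22]

Answer: [4, 62, 22, 22]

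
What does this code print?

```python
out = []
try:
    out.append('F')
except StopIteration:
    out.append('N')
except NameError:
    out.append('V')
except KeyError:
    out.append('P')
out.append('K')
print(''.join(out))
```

Execution trace: 'F' (try body, no exception) → 'K' (after the try/except). Output: FK

Answer: FK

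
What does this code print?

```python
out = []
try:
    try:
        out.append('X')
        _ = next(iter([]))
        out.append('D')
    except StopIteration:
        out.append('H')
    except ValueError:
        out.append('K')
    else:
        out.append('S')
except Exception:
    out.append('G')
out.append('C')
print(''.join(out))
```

Execution trace: 'X' (inner try body) → 'H' (inner except StopIteration) → 'C' (after the try/except). Output: XHC

Answer: XHC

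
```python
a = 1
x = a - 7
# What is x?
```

Trace:
`a = 1` → a = 1
`x = a - 7` → x = -6
So x = -6

Answer: -6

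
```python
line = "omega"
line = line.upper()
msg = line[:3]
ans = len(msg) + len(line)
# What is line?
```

Trace:
`line = "omega"` → line = 'omega'
`line = line.upper()` → line = 'OMEGA'
`msg = line[:3]` → msg = 'OME'
`ans = len(msg) + len(line)` → ans = 8
So line = 'OMEGA'

Answer: 'OMEGA'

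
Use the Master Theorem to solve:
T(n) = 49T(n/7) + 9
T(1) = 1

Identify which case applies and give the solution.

a=49, b=7, f(n)=9. log_7(49) = 2. Since c=0 < 2, Case 1 applies: T(n) = Θ(n^log_b(a)) = O(n^2).

Answer: O(n^2) - Case 1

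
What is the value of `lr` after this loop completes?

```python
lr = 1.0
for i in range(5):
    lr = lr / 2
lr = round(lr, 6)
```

Halving LR 5 times: 1 / 2^5
`lr` takes the values: 1.0 → 0.5 → 0.25 → 0.125 → 0.0625 → 0.03125

Answer: 0.03125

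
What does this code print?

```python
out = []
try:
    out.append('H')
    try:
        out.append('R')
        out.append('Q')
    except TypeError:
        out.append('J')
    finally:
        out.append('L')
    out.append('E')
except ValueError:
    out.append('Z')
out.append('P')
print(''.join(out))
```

Execution trace: 'H' (try body) → 'R' (inner try body) → 'Q' (inner try body, no exception) → 'L' (inner finally) → 'E' (try body, no exception) → 'P' (after the try/except). Output: HRQLEP

Answer: HRQLEP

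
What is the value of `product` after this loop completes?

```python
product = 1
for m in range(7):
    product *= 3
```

3^7 = 2187
`product` takes the values: 1 → 3 → 9 → 27 → 81 → 243 → 729 → 2187

Answer: 2187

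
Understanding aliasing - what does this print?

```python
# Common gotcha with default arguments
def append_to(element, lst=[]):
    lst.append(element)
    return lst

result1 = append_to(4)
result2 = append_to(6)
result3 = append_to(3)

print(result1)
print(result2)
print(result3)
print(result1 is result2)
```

Key concept: mutable default argument gotcha.
Step by step:
`result1 = append_to(4)` → result1 = [4]
`result2 = append_to(6)` → result1 = [4, 6] (same object as result2); result2 = [4, 6] (same object as result1)
`result3 = append_to(3)` → result1 = [4, 6, 3] (same object as result2, result3); result2 = [4, 6, 3] (same object as result1, result3); result3 = [4, 6, 3] (same object as result1, result2)
`print(result1)` → prints [4, 6, 3]
`print(result2)` → prints [4, 6, 3]
`print(result3)` → prints [4, 6, 3]
`print(result1 is result2)` → prints True

Answer:
[4, 6, 3]
[4, 6, 3]
[4, 6, 3]
True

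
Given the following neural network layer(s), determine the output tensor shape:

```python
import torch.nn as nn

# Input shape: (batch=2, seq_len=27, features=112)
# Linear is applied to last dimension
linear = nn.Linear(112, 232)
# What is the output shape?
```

Input: (2, 27, 112) -> Output: (2, 27, 232)

Answer: (2, 27, 232)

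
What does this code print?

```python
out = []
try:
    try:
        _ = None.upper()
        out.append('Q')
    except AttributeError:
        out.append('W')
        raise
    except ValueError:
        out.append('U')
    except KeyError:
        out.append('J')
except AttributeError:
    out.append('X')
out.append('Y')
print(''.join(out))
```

Execution trace: 'W' (inner except AttributeError) → 'X' (outer except AttributeError) → 'Y' (after the try/except). Output: WXY

Answer: WXY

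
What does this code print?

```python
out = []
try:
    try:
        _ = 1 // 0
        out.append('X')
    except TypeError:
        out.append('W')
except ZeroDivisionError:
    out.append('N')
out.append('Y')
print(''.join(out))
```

Execution trace: 'N' (outer except ZeroDivisionError) → 'Y' (after the try/except). Output: NY

Answer: NY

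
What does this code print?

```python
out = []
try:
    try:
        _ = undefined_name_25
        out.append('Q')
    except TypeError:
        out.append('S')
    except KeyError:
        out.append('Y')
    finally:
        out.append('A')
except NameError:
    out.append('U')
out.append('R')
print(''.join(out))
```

Execution trace: 'A' (finally) → 'U' (outer except NameError) → 'R' (after the try/except). Output: AUR

Answer: AUR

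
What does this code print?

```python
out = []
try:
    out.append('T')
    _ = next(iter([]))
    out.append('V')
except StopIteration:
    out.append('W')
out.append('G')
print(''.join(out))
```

Execution trace: 'T' (try body) → 'W' (except StopIteration) → 'G' (after the try/except). Output: TWG

Answer: TWG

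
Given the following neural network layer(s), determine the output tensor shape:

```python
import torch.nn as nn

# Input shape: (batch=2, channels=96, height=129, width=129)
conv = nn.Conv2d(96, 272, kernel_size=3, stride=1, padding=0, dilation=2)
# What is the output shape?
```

Input: (2, 96, 129, 129) -> Output: (2, 272, 125, 125)

Answer: (2, 272, 125, 125)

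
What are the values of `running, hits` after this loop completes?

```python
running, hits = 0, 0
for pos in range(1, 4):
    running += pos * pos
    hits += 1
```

Sum of squares and count
`running, hits` takes the values: (0, 0) → (1, 0) → (1, 1) → (5, 1) → (5, 2) → (14, 2) → (14, 3)

Answer: 14, 3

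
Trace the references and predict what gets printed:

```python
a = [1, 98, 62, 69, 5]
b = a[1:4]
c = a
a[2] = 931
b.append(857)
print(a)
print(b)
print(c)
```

Key concept: slice vs alias.
Step by step:
`a = [1, 98, 62, 69, 5]` → a = [1, 98, 62, 69, 5]
`b = a[1:4]` → b = [98, 62, 69]
`c = a` → c = [1, 98, 62, 69, 5] (same object as a)
`a[2] = 931` → a = [1, 98, 931, 69, 5] (same object as c); c = [1, 98, 931, 69, 5] (same object as a)
`b.append(857)` → b = [98, 62, 69, 857]
`print(a)` → prints [1, 98, 931, 69, 5]
`print(b)` → prints [98, 62, 69, 857]
`print(c)` → prints [1, 98, 931, 69, 5]

Answer:
[1, 98, 931, 69, 5]
[98, 62, 69, 857]
[1, 98, 931, 69, 5]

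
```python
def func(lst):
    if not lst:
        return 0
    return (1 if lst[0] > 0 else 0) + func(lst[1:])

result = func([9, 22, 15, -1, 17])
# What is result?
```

Count of positive elements in [9, 22, 15, -1, 17] = 4

Answer: 4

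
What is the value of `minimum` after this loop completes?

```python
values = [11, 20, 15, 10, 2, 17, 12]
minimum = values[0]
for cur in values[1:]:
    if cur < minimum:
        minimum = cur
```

Minimum of [11, 20, 15, 10, 2, 17, 12]
`minimum` takes the values: 11 → 10 → 2

Answer: 2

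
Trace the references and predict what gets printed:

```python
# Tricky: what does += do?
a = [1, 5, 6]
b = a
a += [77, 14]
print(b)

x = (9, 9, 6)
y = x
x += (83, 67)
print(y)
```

Key concept: += behavior differs for mutable vs immutable.
Step by step:
`a = [1, 5, 6]` → a = [1, 5, 6]
`b = a` → b = [1, 5, 6] (same object as a)
`a += [77, 14]` → a = [1, 5, 6, 77, 14] (same object as b); b = [1, 5, 6, 77, 14] (same object as a)
`print(b)` → prints [1, 5, 6, 77, 14]
`x = (9, 9, 6)` → x = (9, 9, 6)
`y = x` → y = (9, 9, 6)
`x += (83, 67)` → x = (9, 9, 6, 83, 67)
`print(y)` → prints (9, 9, 6)

Answer:
[1, 5, 6, 77, 14]
(9, 9, 6)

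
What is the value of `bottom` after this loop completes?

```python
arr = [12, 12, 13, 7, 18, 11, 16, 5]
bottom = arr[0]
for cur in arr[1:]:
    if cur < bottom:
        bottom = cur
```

Minimum of [12, 12, 13, 7, 18, 11, 16, 5]
`bottom` takes the values: 12 → 7 → 5

Answer: 5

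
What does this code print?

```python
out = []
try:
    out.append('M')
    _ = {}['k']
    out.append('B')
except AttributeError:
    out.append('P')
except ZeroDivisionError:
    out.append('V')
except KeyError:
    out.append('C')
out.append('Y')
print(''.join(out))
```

Execution trace: 'M' (try body) → 'C' (except KeyError) → 'Y' (after the try/except). Output: MCY

Answer: MCY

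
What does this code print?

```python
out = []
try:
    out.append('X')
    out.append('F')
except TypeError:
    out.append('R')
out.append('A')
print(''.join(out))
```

Execution trace: 'X' (try body) → 'F' (try body, no exception) → 'A' (after the try/except). Output: XFA

Answer: XFA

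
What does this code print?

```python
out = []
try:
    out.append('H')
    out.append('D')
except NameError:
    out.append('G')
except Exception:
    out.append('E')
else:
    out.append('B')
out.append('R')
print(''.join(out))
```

Execution trace: 'H' (try body) → 'D' (try body, no exception) → 'B' (else) → 'R' (after the try/except). Output: HDBR

Answer: HDBR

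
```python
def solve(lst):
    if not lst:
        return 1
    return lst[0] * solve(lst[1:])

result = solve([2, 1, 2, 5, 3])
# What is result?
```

Product over [2, 1, 2, 5, 3] = 2 * 1 * 2 * 5 * 3 = 60

Answer: 60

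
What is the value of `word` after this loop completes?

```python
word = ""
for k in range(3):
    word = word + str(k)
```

Concatenate digits 0 to 2
`word` takes the values: "" → "0" → "01" → "012"

Answer: "012"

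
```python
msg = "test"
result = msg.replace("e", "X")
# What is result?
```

Trace:
`msg = "test"` → msg = 'test'
`result = msg.replace("e", "X")` → result = 'tXst'
So result = 'tXst'

Answer: 'tXst'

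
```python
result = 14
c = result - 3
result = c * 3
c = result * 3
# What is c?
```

Trace:
`result = 14` → result = 14
`c = result - 3` → c = 11
`result = c * 3` → result = 33
`c = result * 3` → c = 99
So c = 99

Answer: 99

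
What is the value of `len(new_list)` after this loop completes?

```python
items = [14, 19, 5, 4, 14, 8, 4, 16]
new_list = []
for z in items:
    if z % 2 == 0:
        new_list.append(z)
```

Count even numbers in [14, 19, 5, 4, 14, 8, 4, 16]
`new_list` takes the values: [] → [14] → [14, 4] → [14, 4, 14] → [14, 4, 14, 8] → [14, 4, 14, 8, 4] → [14, 4, 14, 8, 4, 16]
So `len(new_list)` = 6

Answer: 6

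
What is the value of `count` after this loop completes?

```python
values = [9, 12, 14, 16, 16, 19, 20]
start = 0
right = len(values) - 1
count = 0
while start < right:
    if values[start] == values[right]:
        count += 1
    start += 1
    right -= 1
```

Count matching pairs from ends
`count` takes the values: 0

Answer: 0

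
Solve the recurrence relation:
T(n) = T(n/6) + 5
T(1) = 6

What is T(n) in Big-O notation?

Each step divides n by 6 and adds 5. After log_6(n) steps we reach T(1)=6. So T(n) = 5·log_6(n) + 6 = O(log n).

Answer: O(log n)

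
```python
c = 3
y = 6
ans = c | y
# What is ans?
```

Trace:
`c = 3` → c = 3
`y = 6` → y = 6
`ans = c | y` → ans = 7
So ans = 7

Answer: 7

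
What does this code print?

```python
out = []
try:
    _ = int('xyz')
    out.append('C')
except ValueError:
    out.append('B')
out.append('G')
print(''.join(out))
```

Execution trace: 'B' (except ValueError) → 'G' (after the try/except). Output: BG

Answer: BG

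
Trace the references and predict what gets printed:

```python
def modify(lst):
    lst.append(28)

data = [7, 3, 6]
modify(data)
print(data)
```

Key concept: function modifies passed list.
Step by step:
`data = [7, 3, 6]` → data = [7, 3, 6]
`modify(data)` → data = [7, 3, 6, 28]
`print(data)` → prints [7, 3, 6, 28]

Answer: [7, 3, 6, 28]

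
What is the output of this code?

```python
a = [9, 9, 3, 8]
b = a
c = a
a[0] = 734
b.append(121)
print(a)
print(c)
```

Key concept: multiple aliases.
Step by step:
`a = [9, 9, 3, 8]` → a = [9, 9, 3, 8]
`b = a` → b = [9, 9, 3, 8] (same object as a)
`c = a` → c = [9, 9, 3, 8] (same object as a, b)
`a[0] = 734` → a = [734, 9, 3, 8] (same object as b, c); b = [734, 9, 3, 8] (same object as a, c); c = [734, 9, 3, 8] (same object as a, b)
`b.append(121)` → a = [734, 9, 3, 8, 121] (same object as b, c); b = [734, 9, 3, 8, 121] (same object as a, c); c = [734, 9, 3, 8, 121] (same object as a, b)
`print(a)` → prints [734, 9, 3, 8, 121]
`print(c)` → prints [734, 9, 3, 8, 121]

Answer:
[734, 9, 3, 8, 121]
[734, 9, 3, 8, 121]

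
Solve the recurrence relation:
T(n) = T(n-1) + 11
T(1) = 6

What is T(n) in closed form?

Unrolling: T(n) = T(1) + 11·(n-1) = 6 + 11(n-1) = 11n - 5.

Answer: T(n) = 11n - 5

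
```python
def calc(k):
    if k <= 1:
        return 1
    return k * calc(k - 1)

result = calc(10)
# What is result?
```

calc(10) = 10 * 9 * 8 * 7 * 6 * 5 * 4 * 3 * 2 * 1 = 3628800

Answer: 3628800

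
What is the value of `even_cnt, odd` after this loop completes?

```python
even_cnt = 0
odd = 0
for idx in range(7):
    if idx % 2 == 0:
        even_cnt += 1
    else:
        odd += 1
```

Count evens and odds in range(7)
`even_cnt, odd` takes the values: (0, 0) → (1, 0) → (1, 1) → (2, 1) → (2, 2) → (3, 2) → (3, 3) → (4, 3)

Answer: 4, 3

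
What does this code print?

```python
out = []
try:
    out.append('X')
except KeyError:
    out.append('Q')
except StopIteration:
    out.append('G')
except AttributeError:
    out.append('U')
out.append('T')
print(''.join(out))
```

Execution trace: 'X' (try body, no exception) → 'T' (after the try/except). Output: XT

Answer: XT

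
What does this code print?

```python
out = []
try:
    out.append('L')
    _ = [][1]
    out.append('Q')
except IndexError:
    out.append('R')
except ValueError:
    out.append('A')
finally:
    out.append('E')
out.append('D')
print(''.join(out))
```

Execution trace: 'L' (try body) → 'R' (except IndexError) → 'E' (finally) → 'D' (after the try/except). Output: LRED

Answer: LRED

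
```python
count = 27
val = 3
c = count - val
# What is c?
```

Trace:
`count = 27` → count = 27
`val = 3` → val = 3
`c = count - val` → c = 24
So c = 24

Answer: 24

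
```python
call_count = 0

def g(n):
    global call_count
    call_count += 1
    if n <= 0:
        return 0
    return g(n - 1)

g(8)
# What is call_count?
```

Linear recursion stepping by 1: 9 calls from n=8 down to ≤0.

Answer: 9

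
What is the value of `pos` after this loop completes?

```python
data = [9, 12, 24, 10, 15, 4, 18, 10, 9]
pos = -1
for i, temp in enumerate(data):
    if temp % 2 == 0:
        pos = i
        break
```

First even number index in [9, 12, 24, 10, 15, 4, 18, 10, 9]
`pos` takes the values: -1 → 1

Answer: 1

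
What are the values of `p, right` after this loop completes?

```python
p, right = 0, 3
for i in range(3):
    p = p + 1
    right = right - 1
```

p goes 0→3, right goes 3→0
`p, right` takes the values: (0, 3) → (1, 3) → (1, 2) → (2, 2) → (2, 1) → (3, 1) → (3, 0)

Answer: 3, 0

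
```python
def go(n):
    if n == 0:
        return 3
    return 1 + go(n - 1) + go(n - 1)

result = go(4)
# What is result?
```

go(n) = 1 + 2·go(n-1), go(0)=3. Closed form: (3+1)·2^4 - 1 = 63.

Answer: 63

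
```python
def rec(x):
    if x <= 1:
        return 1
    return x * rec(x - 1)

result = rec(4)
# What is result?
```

rec(4) = 4 * 3 * 2 * 1 = 24

Answer: 24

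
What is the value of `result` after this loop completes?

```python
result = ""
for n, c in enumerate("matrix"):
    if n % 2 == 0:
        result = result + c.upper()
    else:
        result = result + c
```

Uppercase even positions in 'matrix'
`result` takes the values: "" → "M" → "Ma" → "MaT" → "MaTr" → "MaTrI" → "MaTrIx"

Answer: "MaTrIx"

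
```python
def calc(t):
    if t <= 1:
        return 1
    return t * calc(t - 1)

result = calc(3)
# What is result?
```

calc(3) = 3 * 2 * 1 = 6

Answer: 6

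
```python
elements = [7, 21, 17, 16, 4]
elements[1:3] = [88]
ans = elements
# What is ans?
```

Trace:
`elements = [7, 21, 17, 16, 4]` → elements = [7, 21, 17, 16, 4]
`elements[1:3] = [88]` → elements = [7, 88, 16, 4]
`ans = elements` → ans = [7, 88, 16, 4]
So ans = [7, 88, 16, 4]

Answer: [7, 88, 16, 4]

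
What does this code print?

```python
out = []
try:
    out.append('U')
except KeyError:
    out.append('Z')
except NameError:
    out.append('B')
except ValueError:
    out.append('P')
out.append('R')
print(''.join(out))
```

Execution trace: 'U' (try body, no exception) → 'R' (after the try/except). Output: UR

Answer: UR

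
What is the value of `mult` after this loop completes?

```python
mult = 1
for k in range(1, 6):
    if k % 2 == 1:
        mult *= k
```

Product of odd numbers 1 to 5
`mult` takes the values: 1 → 3 → 15

Answer: 15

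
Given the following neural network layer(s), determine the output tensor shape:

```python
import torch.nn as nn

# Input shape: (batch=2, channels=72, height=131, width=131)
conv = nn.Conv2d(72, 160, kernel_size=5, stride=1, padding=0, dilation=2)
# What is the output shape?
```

Input: (2, 72, 131, 131) -> Output: (2, 160, 123, 123)

Answer: (2, 160, 123, 123)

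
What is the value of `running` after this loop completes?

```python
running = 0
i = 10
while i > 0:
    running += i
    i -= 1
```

Sum 10 down to 1
`running` takes the values: 0 → 10 → 19 → 27 → 34 → 40 → 45 → 49 → 52 → 54 → 55

Answer: 55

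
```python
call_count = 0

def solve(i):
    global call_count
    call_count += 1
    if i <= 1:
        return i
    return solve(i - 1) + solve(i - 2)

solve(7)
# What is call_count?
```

Calls(i) = 1 + Calls(i-1) + Calls(i-2); Calls(0)=Calls(1)=1. For i=7 this gives 41.

Answer: 41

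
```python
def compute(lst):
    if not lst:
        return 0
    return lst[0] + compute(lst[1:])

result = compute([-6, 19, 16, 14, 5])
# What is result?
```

(-6) + 19 + 16 + 14 + 5 + 0 = 48

Answer: 48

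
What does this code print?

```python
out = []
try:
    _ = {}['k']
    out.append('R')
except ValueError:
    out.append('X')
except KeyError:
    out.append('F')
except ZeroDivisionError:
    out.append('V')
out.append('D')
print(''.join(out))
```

Execution trace: 'F' (except KeyError) → 'D' (after the try/except). Output: FD

Answer: FD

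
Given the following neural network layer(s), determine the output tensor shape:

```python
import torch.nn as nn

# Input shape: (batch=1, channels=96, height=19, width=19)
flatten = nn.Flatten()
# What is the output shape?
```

Input: (1, 96, 19, 19) -> Output: (1, 34656)

Answer: (1, 34656)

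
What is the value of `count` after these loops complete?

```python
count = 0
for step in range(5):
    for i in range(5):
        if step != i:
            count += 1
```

5² - 5 (exclude diagonal)
`count` takes the values: 0 → 1 → 2 → 3 → 4 → 5 → 6 → 7 → 8 → 9 → 10 → 11 → 12 → 13 → 14 → 15 → 16 → 17 → 18 → 19 → 20

Answer: 20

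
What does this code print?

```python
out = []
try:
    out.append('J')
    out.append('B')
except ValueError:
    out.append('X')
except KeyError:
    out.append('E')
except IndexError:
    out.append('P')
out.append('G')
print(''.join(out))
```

Execution trace: 'J' (try body) → 'B' (try body, no exception) → 'G' (after the try/except). Output: JBG

Answer: JBG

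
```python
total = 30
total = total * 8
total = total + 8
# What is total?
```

Trace:
`total = 30` → total = 30
`total = total * 8` → total = 240
`total = total + 8` → total = 248
So total = 248

Answer: 248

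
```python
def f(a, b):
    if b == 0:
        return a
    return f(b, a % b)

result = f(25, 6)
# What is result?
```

f(25, 6) -> f(6, 1) -> f(1, 0) -> 1

Answer: 1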